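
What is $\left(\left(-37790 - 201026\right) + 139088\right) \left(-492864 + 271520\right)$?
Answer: $22074194432$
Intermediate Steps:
$\left(\left(-37790 - 201026\right) + 139088\right) \left(-492864 + 271520\right) = \left(-238816 + 139088\right) \left(-221344\right) = \left(-99728\right) \left(-221344\right) = 22074194432$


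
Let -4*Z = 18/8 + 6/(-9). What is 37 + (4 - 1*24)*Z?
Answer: 539/12 ≈ 44.917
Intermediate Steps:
Z = -19/48 (Z = -(18/8 + 6/(-9))/4 = -(18*(⅛) + 6*(-⅑))/4 = -(9/4 - ⅔)/4 = -¼*19/12 = -19/48 ≈ -0.39583)
37 + (4 - 1*24)*Z = 37 + (4 - 1*24)*(-19/48) = 37 + (4 - 24)*(-19/48) = 37 - 20*(-19/48) = 37 + 95/12 = 539/12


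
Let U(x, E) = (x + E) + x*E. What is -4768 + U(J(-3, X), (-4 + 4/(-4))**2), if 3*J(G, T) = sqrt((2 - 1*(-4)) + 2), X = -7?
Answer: -4743 + 52*sqrt(2)/3 ≈ -4718.5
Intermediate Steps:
J(G, T) = 2*sqrt(2)/3 (J(G, T) = sqrt((2 - 1*(-4)) + 2)/3 = sqrt((2 + 4) + 2)/3 = sqrt(6 + 2)/3 = sqrt(8)/3 = (2*sqrt(2))/3 = 2*sqrt(2)/3)
U(x, E) = E + x + E*x (U(x, E) = (E + x) + E*x = E + x + E*x)
-4768 + U(J(-3, X), (-4 + 4/(-4))**2) = -4768 + ((-4 + 4/(-4))**2 + 2*sqrt(2)/3 + (-4 + 4/(-4))**2*(2*sqrt(2)/3)) = -4768 + ((-4 + 4*(-1/4))**2 + 2*sqrt(2)/3 + (-4 + 4*(-1/4))**2*(2*sqrt(2)/3)) = -4768 + ((-4 - 1)**2 + 2*sqrt(2)/3 + (-4 - 1)**2*(2*sqrt(2)/3)) = -4768 + ((-5)**2 + 2*sqrt(2)/3 + (-5)**2*(2*sqrt(2)/3)) = -4768 + (25 + 2*sqrt(2)/3 + 25*(2*sqrt(2)/3)) = -4768 + (25 + 2*sqrt(2)/3 + 50*sqrt(2)/3) = -4768 + (25 + 52*sqrt(2)/3) = -4743 + 52*sqrt(2)/3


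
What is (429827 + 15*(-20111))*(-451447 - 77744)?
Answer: -67822176942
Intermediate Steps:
(429827 + 15*(-20111))*(-451447 - 77744) = (429827 - 301665)*(-529191) = 128162*(-529191) = -67822176942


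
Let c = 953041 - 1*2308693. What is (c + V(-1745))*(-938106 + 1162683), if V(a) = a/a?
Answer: -304448034627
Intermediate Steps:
V(a) = 1
c = -1355652 (c = 953041 - 2308693 = -1355652)
(c + V(-1745))*(-938106 + 1162683) = (-1355652 + 1)*(-938106 + 1162683) = -1355651*224577 = -304448034627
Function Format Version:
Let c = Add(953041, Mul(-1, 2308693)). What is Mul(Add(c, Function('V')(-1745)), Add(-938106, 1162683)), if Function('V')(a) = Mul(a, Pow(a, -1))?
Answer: -304448034627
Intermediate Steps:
Function('V')(a) = 1
c = -1355652 (c = Add(953041, -2308693) = -1355652)
Mul(Add(c, Function('V')(-1745)), Add(-938106, 1162683)) = Mul(Add(-1355652, 1), Add(-938106, 1162683)) = Mul(-1355651, 224577) = -304448034627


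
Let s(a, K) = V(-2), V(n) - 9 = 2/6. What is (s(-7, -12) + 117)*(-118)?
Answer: -44722/3 ≈ -14907.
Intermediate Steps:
V(n) = 28/3 (V(n) = 9 + 2/6 = 9 + 2*(⅙) = 9 + ⅓ = 28/3)
s(a, K) = 28/3
(s(-7, -12) + 117)*(-118) = (28/3 + 117)*(-118) = (379/3)*(-118) = -44722/3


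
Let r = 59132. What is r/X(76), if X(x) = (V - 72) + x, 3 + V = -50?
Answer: -59132/49 ≈ -1206.8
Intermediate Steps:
V = -53 (V = -3 - 50 = -53)
X(x) = -125 + x (X(x) = (-53 - 72) + x = -125 + x)
r/X(76) = 59132/(-125 + 76) = 59132/(-49) = 59132*(-1/49) = -59132/49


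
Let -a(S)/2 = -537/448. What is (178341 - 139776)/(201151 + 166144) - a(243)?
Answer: -37719771/16454816 ≈ -2.2923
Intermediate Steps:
a(S) = 537/224 (a(S) = -(-1074)/448 = -2*(-537/448) = 537/224)
(178341 - 139776)/(201151 + 166144) - a(243) = (178341 - 139776)/(201151 + 166144) - 1*537/224 = 38565/367295 - 537/224 = 38565*(1/367295) - 537/224 = 7713/73459 - 537/224 = -37719771/16454816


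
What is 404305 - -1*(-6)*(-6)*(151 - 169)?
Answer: 403657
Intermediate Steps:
404305 - -1*(-6)*(-6)*(151 - 169) = 404305 - 6*(-6)*(-18) = 404305 - (-36)*(-18) = 404305 - 1*648 = 404305 - 648 = 403657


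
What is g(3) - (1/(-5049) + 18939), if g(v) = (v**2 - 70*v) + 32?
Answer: -96476291/5049 ≈ -19108.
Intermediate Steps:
g(v) = 32 + v**2 - 70*v
g(3) - (1/(-5049) + 18939) = (32 + 3**2 - 70*3) - (1/(-5049) + 18939) = (32 + 9 - 210) - (-1/5049 + 18939) = -169 - 1*95623010/5049 = -169 - 95623010/5049 = -96476291/5049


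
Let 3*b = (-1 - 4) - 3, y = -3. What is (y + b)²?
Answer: 289/9 ≈ 32.111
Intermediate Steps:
b = -8/3 (b = ((-1 - 4) - 3)/3 = (-5 - 3)/3 = (⅓)*(-8) = -8/3 ≈ -2.6667)
(y + b)² = (-3 - 8/3)² = (-17/3)² = 289/9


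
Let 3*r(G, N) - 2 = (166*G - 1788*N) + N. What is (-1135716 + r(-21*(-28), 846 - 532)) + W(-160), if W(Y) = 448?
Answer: -3869312/3 ≈ -1.2898e+6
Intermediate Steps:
r(G, N) = ⅔ - 1787*N/3 + 166*G/3 (r(G, N) = ⅔ + ((166*G - 1788*N) + N)/3 = ⅔ + ((-1788*N + 166*G) + N)/3 = ⅔ + (-1787*N + 166*G)/3 = ⅔ + (-1787*N/3 + 166*G/3) = ⅔ - 1787*N/3 + 166*G/3)
(-1135716 + r(-21*(-28), 846 - 532)) + W(-160) = (-1135716 + (⅔ - 1787*(846 - 532)/3 + 166*(-21*(-28))/3)) + 448 = (-1135716 + (⅔ - 1787/3*314 + (166/3)*588)) + 448 = (-1135716 + (⅔ - 561118/3 + 32536)) + 448 = (-1135716 - 463508/3) + 448 = -3870656/3 + 448 = -3869312/3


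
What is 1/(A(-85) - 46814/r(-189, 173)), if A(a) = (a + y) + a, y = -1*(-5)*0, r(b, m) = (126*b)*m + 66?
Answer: -2059878/350155853 ≈ -0.0058827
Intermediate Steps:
r(b, m) = 66 + 126*b*m (r(b, m) = 126*b*m + 66 = 66 + 126*b*m)
y = 0 (y = 5*0 = 0)
A(a) = 2*a (A(a) = (a + 0) + a = a + a = 2*a)
1/(A(-85) - 46814/r(-189, 173)) = 1/(2*(-85) - 46814/(66 + 126*(-189)*173)) = 1/(-170 - 46814/(66 - 4119822)) = 1/(-170 - 46814/(-4119756)) = 1/(-170 - 46814*(-1/4119756)) = 1/(-170 + 23407/2059878) = 1/(-350155853/2059878) = -2059878/350155853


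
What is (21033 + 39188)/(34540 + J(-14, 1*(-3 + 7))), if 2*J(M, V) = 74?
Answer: 60221/34577 ≈ 1.7416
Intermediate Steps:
J(M, V) = 37 (J(M, V) = (½)*74 = 37)
(21033 + 39188)/(34540 + J(-14, 1*(-3 + 7))) = (21033 + 39188)/(34540 + 37) = 60221/34577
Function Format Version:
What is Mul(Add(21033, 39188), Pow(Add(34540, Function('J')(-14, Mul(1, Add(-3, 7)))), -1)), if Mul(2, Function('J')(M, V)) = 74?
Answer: Rational(60221, 34577) ≈ 1.7416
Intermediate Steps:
Function('J')(M, V) = 37 (Function('J')(M, V) = Mul(Rational(1, 2), 74) = 37)
Mul(Add(21033, 39188), Pow(Add(34540, Function('J')(-14, Mul(1, Add(-3, 7)))), -1)) = Mul(Add(21033, 39188), Pow(Add(34540, 37), -1)) = Mul(60221, Pow(34577, -1)) = Mul(60221, Rational(1, 34577)) = Rational(60221, 34577)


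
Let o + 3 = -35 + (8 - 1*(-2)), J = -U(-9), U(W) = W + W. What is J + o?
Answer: -10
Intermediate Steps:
U(W) = 2*W
J = 18 (J = -2*(-9) = -1*(-18) = 18)
o = -28 (o = -3 + (-35 + (8 - 1*(-2))) = -3 + (-35 + (8 + 2)) = -3 + (-35 + 10) = -3 - 25 = -28)
J + o = 18 - 28 = -10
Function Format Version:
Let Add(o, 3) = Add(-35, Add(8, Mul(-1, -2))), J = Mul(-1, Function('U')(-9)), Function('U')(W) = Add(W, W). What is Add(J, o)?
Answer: -10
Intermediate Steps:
Function('U')(W) = Mul(2, W)
J = 18 (J = Mul(-1, Mul(2, -9)) = Mul(-1, -18) = 18)
o = -28 (o = Add(-3, Add(-35, Add(8, Mul(-1, -2)))) = Add(-3, Add(-35, Add(8, 2))) = Add(-3, Add(-35, 10)) = Add(-3, -25) = -28)
Add(J, o) = Add(18, -28) = -10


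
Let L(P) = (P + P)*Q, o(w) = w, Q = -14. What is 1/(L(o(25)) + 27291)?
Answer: 1/26591 ≈ 3.7607e-5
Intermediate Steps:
L(P) = -28*P (L(P) = (P + P)*(-14) = (2*P)*(-14) = -28*P)
1/(L(o(25)) + 27291) = 1/(-28*25 + 27291) = 1/(-700 + 27291) = 1/26591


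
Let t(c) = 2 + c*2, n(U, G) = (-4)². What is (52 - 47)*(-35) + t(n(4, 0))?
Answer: -141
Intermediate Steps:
n(U, G) = 16
t(c) = 2 + 2*c
(52 - 47)*(-35) + t(n(4, 0)) = (52 - 47)*(-35) + (2 + 2*16) = 5*(-35) + (2 + 32) = -175 + 34 = -141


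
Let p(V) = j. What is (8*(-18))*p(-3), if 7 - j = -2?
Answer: -1296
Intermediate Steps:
j = 9 (j = 7 - 1*(-2) = 7 + 2 = 9)
p(V) = 9
(8*(-18))*p(-3) = (8*(-18))*9 = -144*9 = -1296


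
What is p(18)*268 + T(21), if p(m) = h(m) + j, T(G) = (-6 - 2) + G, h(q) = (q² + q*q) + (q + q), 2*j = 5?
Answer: 183995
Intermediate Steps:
j = 5/2 (j = (½)*5 = 5/2 ≈ 2.5000)
h(q) = 2*q + 2*q² (h(q) = (q² + q²) + 2*q = 2*q² + 2*q = 2*q + 2*q²)
T(G) = -8 + G
p(m) = 5/2 + 2*m*(1 + m) (p(m) = 2*m*(1 + m) + 5/2 = 5/2 + 2*m*(1 + m))
p(18)*268 + T(21) = (5/2 + 2*18*(1 + 18))*268 + (-8 + 21) = (5/2 + 2*18*19)*268 + 13 = (5/2 + 684)*268 + 13 = (1373/2)*268 + 13 = 183982 + 13 = 183995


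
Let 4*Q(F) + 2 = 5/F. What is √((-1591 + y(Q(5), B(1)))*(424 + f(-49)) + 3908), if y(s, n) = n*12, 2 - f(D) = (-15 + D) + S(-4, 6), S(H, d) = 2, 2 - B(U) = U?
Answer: 2*I*√191661 ≈ 875.58*I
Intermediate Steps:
Q(F) = -½ + 5/(4*F) (Q(F) = -½ + (5/F)/4 = -½ + 5/(4*F))
B(U) = 2 - U
f(D) = 15 - D (f(D) = 2 - ((-15 + D) + 2) = 2 - (-13 + D) = 2 + (13 - D) = 15 - D)
y(s, n) = 12*n
√((-1591 + y(Q(5), B(1)))*(424 + f(-49)) + 3908) = √((-1591 + 12*(2 - 1*1))*(424 + (15 - 1*(-49))) + 3908) = √((-1591 + 12*(2 - 1))*(424 + (15 + 49)) + 3908) = √((-1591 + 12*1)*(424 + 64) + 3908) = √((-1591 + 12)*488 + 3908) = √(-1579*488 + 3908) = √(-770552 + 3908) = √(-766644) = 2*I*√191661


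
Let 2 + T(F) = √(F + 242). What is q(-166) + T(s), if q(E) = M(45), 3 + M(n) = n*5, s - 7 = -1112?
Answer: 220 + I*√863 ≈ 220.0 + 29.377*I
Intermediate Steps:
s = -1105 (s = 7 - 1112 = -1105)
M(n) = -3 + 5*n (M(n) = -3 + n*5 = -3 + 5*n)
q(E) = 222 (q(E) = -3 + 5*45 = -3 + 225 = 222)
T(F) = -2 + √(242 + F) (T(F) = -2 + √(F + 242) = -2 + √(242 + F))
q(-166) + T(s) = 222 + (-2 + √(242 - 1105)) = 222 + (-2 + √(-863)) = 222 + (-2 + I*√863) = 220 + I*√863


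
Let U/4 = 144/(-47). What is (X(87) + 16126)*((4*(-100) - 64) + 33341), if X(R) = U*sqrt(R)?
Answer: 530174502 - 18937152*sqrt(87)/47 ≈ 5.2642e+8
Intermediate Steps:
U = -576/47 (U = 4*(144/(-47)) = 4*(144*(-1/47)) = 4*(-144/47) = -576/47 ≈ -12.255)
X(R) = -576*sqrt(R)/47
(X(87) + 16126)*((4*(-100) - 64) + 33341) = (-576*sqrt(87)/47 + 16126)*((4*(-100) - 64) + 33341) = (16126 - 576*sqrt(87)/47)*((-400 - 64) + 33341) = (16126 - 576*sqrt(87)/47)*(-464 + 33341) = (16126 - 576*sqrt(87)/47)*32877 = 530174502 - 18937152*sqrt(87)/47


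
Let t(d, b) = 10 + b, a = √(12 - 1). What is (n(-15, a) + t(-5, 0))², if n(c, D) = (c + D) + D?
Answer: 69 - 20*√11 ≈ 2.6675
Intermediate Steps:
a = √11 ≈ 3.3166
n(c, D) = c + 2*D (n(c, D) = (D + c) + D = c + 2*D)
(n(-15, a) + t(-5, 0))² = ((-15 + 2*√11) + (10 + 0))² = ((-15 + 2*√11) + 10)² = (-5 + 2*√11)²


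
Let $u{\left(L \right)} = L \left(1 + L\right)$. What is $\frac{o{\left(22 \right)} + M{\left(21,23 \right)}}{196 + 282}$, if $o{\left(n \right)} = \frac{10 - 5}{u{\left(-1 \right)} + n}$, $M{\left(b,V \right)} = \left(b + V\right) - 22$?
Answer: $\frac{489}{10516} \approx 0.046501$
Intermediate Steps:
$M{\left(b,V \right)} = -22 + V + b$ ($M{\left(b,V \right)} = \left(V + b\right) - 22 = -22 + V + b$)
$o{\left(n \right)} = \frac{5}{n}$ ($o{\left(n \right)} = \frac{10 - 5}{- (1 - 1) + n} = \frac{5}{\left(-1\right) 0 + n} = \frac{5}{0 + n} = \frac{5}{n}$)
$\frac{o{\left(22 \right)} + M{\left(21,23 \right)}}{196 + 282} = \frac{\frac{5}{22} + \left(-22 + 23 + 21\right)}{196 + 282} = \frac{5 \cdot \frac{1}{22} + 22}{478} = \frac{\frac{5}{22} + 22}{478} = \frac{1}{478} \cdot \frac{489}{22} = \frac{489}{10516}$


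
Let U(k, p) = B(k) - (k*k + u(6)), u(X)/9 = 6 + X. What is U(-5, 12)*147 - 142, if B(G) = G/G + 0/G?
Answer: -19546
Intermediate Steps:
B(G) = 1 (B(G) = 1 + 0 = 1)
u(X) = 54 + 9*X (u(X) = 9*(6 + X) = 54 + 9*X)
U(k, p) = -107 - k**2 (U(k, p) = 1 - (k*k + (54 + 9*6)) = 1 - (k**2 + (54 + 54)) = 1 - (k**2 + 108) = 1 - (108 + k**2) = 1 + (-108 - k**2) = -107 - k**2)
U(-5, 12)*147 - 142 = (-107 - 1*(-5)**2)*147 - 142 = (-107 - 1*25)*147 - 142 = (-107 - 25)*147 - 142 = -132*147 - 142 = -19404 - 142 = -19546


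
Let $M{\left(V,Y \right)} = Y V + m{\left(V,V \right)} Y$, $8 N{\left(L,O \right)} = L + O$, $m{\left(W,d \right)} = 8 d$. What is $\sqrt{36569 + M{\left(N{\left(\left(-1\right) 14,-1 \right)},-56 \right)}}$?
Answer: $\sqrt{37514} \approx 193.69$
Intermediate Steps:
$N{\left(L,O \right)} = \frac{L}{8} + \frac{O}{8}$ ($N{\left(L,O \right)} = \frac{L + O}{8} = \frac{L}{8} + \frac{O}{8}$)
$M{\left(V,Y \right)} = 9 V Y$ ($M{\left(V,Y \right)} = Y V + 8 V Y = V Y + 8 V Y = 9 V Y$)
$\sqrt{36569 + M{\left(N{\left(\left(-1\right) 14,-1 \right)},-56 \right)}} = \sqrt{36569 + 9 \left(\frac{\left(-1\right) 14}{8} + \frac{1}{8} \left(-1\right)\right) \left(-56\right)} = \sqrt{36569 + 9 \left(\frac{1}{8} \left(-14\right) - \frac{1}{8}\right) \left(-56\right)} = \sqrt{36569 + 9 \left(- \frac{7}{4} - \frac{1}{8}\right) \left(-56\right)} = \sqrt{36569 + 9 \left(- \frac{15}{8}\right) \left(-56\right)} = \sqrt{36569 + 945} = \sqrt{37514}$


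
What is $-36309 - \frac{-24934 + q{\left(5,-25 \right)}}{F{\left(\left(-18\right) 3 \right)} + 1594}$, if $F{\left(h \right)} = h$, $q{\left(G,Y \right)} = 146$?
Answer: $- \frac{13972768}{385} \approx -36293.0$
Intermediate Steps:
$-36309 - \frac{-24934 + q{\left(5,-25 \right)}}{F{\left(\left(-18\right) 3 \right)} + 1594} = -36309 - \frac{-24934 + 146}{\left(-18\right) 3 + 1594} = -36309 - - \frac{24788}{-54 + 1594} = -36309 - - \frac{24788}{1540} = -36309 - \left(-24788\right) \frac{1}{1540} = -36309 - - \frac{6197}{385} = -36309 + \frac{6197}{385} = - \frac{13972768}{385}$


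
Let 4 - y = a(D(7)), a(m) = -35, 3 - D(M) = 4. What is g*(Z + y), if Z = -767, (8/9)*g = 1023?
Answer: -837837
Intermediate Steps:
g = 9207/8 (g = (9/8)*1023 = 9207/8 ≈ 1150.9)
D(M) = -1 (D(M) = 3 - 1*4 = 3 - 4 = -1)
y = 39 (y = 4 - 1*(-35) = 4 + 35 = 39)
g*(Z + y) = 9207*(-767 + 39)/8 = (9207/8)*(-728) = -837837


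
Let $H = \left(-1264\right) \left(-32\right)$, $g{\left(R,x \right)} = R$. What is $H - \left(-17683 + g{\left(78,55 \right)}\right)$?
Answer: $58053$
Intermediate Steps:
$H = 40448$
$H - \left(-17683 + g{\left(78,55 \right)}\right) = 40448 + \left(17683 - 78\right) = 40448 + 17605 = 58053$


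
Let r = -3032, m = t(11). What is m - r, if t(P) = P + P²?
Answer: 3164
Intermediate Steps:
m = 132 (m = 11*(1 + 11) = 11*12 = 132)
m - r = 132 - 1*(-3032) = 132 + 3032 = 3164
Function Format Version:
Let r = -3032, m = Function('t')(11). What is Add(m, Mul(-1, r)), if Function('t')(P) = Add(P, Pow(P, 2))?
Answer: 3164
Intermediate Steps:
m = 132 (m = Mul(11, Add(1, 11)) = Mul(11, 12) = 132)
Add(m, Mul(-1, r)) = Add(132, Mul(-1, -3032)) = Add(132, 3032) = 3164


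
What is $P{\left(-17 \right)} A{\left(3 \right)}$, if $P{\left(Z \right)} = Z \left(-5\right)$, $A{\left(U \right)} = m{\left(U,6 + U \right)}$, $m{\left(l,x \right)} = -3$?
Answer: $-255$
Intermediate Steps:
$A{\left(U \right)} = -3$
$P{\left(Z \right)} = - 5 Z$
$P{\left(-17 \right)} A{\left(3 \right)} = \left(-5\right) \left(-17\right) \left(-3\right) = 85 \left(-3\right) = -255$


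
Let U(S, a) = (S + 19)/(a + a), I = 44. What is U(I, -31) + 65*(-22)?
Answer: -88723/62 ≈ -1431.0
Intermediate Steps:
U(S, a) = (19 + S)/(2*a) (U(S, a) = (19 + S)/((2*a)) = (19 + S)*(1/(2*a)) = (19 + S)/(2*a))
U(I, -31) + 65*(-22) = (½)*(19 + 44)/(-31) + 65*(-22) = (½)*(-1/31)*63 - 1430 = -63/62 - 1430 = -88723/62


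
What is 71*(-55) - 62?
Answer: -3967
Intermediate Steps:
71*(-55) - 62 = -3905 - 62 = -3967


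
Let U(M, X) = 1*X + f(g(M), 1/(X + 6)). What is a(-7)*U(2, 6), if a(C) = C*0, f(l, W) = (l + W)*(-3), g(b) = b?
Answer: 0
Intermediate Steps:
f(l, W) = -3*W - 3*l (f(l, W) = (W + l)*(-3) = -3*W - 3*l)
a(C) = 0
U(M, X) = X - 3*M - 3/(6 + X) (U(M, X) = 1*X + (-3/(X + 6) - 3*M) = X + (-3/(6 + X) - 3*M) = X + (-3*M - 3/(6 + X)) = X - 3*M - 3/(6 + X))
a(-7)*U(2, 6) = 0*((-3 + (6 + 6)*(6 - 3*2))/(6 + 6)) = 0*((-3 + 12*(6 - 6))/12) = 0*((-3 + 12*0)/12) = 0*((-3 + 0)/12) = 0*((1/12)*(-3)) = 0*(-1/4) = 0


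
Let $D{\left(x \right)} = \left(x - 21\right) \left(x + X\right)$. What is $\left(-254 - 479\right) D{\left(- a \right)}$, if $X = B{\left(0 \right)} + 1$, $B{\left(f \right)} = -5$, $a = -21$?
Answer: $0$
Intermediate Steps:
$X = -4$ ($X = -5 + 1 = -4$)
$D{\left(x \right)} = \left(-21 + x\right) \left(-4 + x\right)$ ($D{\left(x \right)} = \left(x - 21\right) \left(x - 4\right) = \left(-21 + x\right) \left(-4 + x\right)$)
$\left(-254 - 479\right) D{\left(- a \right)} = \left(-254 - 479\right) \left(84 + \left(\left(-1\right) \left(-21\right)\right)^{2} - 25 \left(\left(-1\right) \left(-21\right)\right)\right) = - 733 \left(84 + 21^{2} - 525\right) = - 733 \left(84 + 441 - 525\right) = \left(-733\right) 0 = 0$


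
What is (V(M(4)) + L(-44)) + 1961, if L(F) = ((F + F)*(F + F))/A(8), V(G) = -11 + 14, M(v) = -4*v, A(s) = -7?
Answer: 6004/7 ≈ 857.71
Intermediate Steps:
V(G) = 3
L(F) = -4*F²/7 (L(F) = ((F + F)*(F + F))/(-7) = ((2*F)*(2*F))*(-⅐) = (4*F²)*(-⅐) = -4*F²/7)
(V(M(4)) + L(-44)) + 1961 = (3 - 4/7*(-44)²) + 1961 = (3 - 4/7*1936) + 1961 = (3 - 7744/7) + 1961 = -7723/7 + 1961 = 6004/7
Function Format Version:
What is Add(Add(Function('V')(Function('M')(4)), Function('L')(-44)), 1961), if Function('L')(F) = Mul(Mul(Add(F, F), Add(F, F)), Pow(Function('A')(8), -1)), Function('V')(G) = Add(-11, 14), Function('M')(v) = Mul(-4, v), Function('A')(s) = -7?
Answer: Rational(6004, 7) ≈ 857.71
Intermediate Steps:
Function('V')(G) = 3
Function('L')(F) = Mul(Rational(-4, 7), Pow(F, 2)) (Function('L')(F) = Mul(Mul(Add(F, F), Add(F, F)), Pow(-7, -1)) = Mul(Mul(Mul(2, F), Mul(2, F)), Rational(-1, 7)) = Mul(Mul(4, Pow(F, 2)), Rational(-1, 7)) = Mul(Rational(-4, 7), Pow(F, 2)))
Add(Add(Function('V')(Function('M')(4)), Function('L')(-44)), 1961) = Add(Add(3, Mul(Rational(-4, 7), Pow(-44, 2))), 1961) = Add(Add(3, Mul(Rational(-4, 7), 1936)), 1961) = Add(Add(3, Rational(-7744, 7)), 1961) = Add(Rational(-7723, 7), 1961) = Rational(6004, 7)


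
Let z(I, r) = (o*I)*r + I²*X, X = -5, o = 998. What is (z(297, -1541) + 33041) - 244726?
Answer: -457414376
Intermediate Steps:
z(I, r) = -5*I² + 998*I*r (z(I, r) = (998*I)*r + I²*(-5) = 998*I*r - 5*I² = -5*I² + 998*I*r)
(z(297, -1541) + 33041) - 244726 = (297*(-5*297 + 998*(-1541)) + 33041) - 244726 = (297*(-1485 - 1537918) + 33041) - 244726 = (297*(-1539403) + 33041) - 244726 = (-457202691 + 33041) - 244726 = -457169650 - 244726 = -457414376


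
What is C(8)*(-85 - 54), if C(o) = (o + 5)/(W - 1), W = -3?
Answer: 1807/4 ≈ 451.75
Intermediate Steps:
C(o) = -5/4 - o/4 (C(o) = (o + 5)/(-3 - 1) = (5 + o)/(-4) = (5 + o)*(-¼) = -5/4 - o/4)
C(8)*(-85 - 54) = (-5/4 - ¼*8)*(-85 - 54) = (-5/4 - 2)*(-139) = -13/4*(-139) = 1807/4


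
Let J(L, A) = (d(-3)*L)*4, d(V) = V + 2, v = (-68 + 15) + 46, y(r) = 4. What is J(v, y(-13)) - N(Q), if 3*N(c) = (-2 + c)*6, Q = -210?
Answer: 452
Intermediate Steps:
v = -7 (v = -53 + 46 = -7)
d(V) = 2 + V
N(c) = -4 + 2*c (N(c) = ((-2 + c)*6)/3 = (-12 + 6*c)/3 = -4 + 2*c)
J(L, A) = -4*L (J(L, A) = ((2 - 3)*L)*4 = -L*4 = -4*L)
J(v, y(-13)) - N(Q) = -4*(-7) - (-4 + 2*(-210)) = 28 - (-4 - 420) = 28 - 1*(-424) = 28 + 424 = 452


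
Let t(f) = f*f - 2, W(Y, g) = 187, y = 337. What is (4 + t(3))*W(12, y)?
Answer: 2057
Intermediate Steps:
t(f) = -2 + f² (t(f) = f² - 2 = -2 + f²)
(4 + t(3))*W(12, y) = (4 + (-2 + 3²))*187 = (4 + (-2 + 9))*187 = (4 + 7)*187 = 11*187 = 2057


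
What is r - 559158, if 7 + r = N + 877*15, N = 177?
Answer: -545833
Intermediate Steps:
r = 13325 (r = -7 + (177 + 877*15) = -7 + (177 + 13155) = -7 + 13332 = 13325)
r - 559158 = 13325 - 559158 = -545833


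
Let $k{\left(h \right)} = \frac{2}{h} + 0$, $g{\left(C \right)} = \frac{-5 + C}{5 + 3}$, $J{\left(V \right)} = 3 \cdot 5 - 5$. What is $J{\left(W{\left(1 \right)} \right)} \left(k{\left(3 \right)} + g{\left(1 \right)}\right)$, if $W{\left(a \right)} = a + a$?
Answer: $\frac{5}{3} \approx 1.6667$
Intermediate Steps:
$W{\left(a \right)} = 2 a$
$J{\left(V \right)} = 10$ ($J{\left(V \right)} = 15 - 5 = 10$)
$g{\left(C \right)} = - \frac{5}{8} + \frac{C}{8}$ ($g{\left(C \right)} = \frac{-5 + C}{8} = \left(-5 + C\right) \frac{1}{8} = - \frac{5}{8} + \frac{C}{8}$)
$k{\left(h \right)} = \frac{2}{h}$
$J{\left(W{\left(1 \right)} \right)} \left(k{\left(3 \right)} + g{\left(1 \right)}\right) = 10 \left(\frac{2}{3} + \left(- \frac{5}{8} + \frac{1}{8} \cdot 1\right)\right) = 10 \left(2 \cdot \frac{1}{3} + \left(- \frac{5}{8} + \frac{1}{8}\right)\right) = 10 \left(\frac{2}{3} - \frac{1}{2}\right) = 10 \cdot \frac{1}{6} = \frac{5}{3}$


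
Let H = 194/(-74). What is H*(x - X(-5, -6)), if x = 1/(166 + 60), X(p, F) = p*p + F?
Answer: 416421/8362 ≈ 49.799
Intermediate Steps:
X(p, F) = F + p² (X(p, F) = p² + F = F + p²)
H = -97/37 (H = 194*(-1/74) = -97/37 ≈ -2.6216)
x = 1/226 ≈ 0.0044248
H*(x - X(-5, -6)) = -97*(1/226 - (-6 + (-5)²))/37 = -97*(1/226 - (-6 + 25))/37 = -97*(1/226 - 1*19)/37 = -97*(1/226 - 19)/37 = -97/37*(-4293/226) = 416421/8362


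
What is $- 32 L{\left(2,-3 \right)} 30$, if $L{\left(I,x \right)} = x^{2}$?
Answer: $-8640$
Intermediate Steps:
$- 32 L{\left(2,-3 \right)} 30 = - 32 \left(-3\right)^{2} \cdot 30 = \left(-32\right) 9 \cdot 30 = \left(-288\right) 30 = -8640$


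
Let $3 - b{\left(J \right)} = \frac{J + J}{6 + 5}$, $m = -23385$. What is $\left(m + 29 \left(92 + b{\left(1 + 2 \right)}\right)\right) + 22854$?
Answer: $\frac{24290}{11} \approx 2208.2$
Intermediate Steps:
$b{\left(J \right)} = 3 - \frac{2 J}{11}$ ($b{\left(J \right)} = 3 - \frac{J + J}{6 + 5} = 3 - \frac{2 J}{11}$)
$\left(m + 29 \left(92 + b{\left(1 + 2 \right)}\right)\right) + 22854 = \left(-23385 + 29 \left(92 + \left(3 - \frac{2 \left(1 + 2\right)}{11}\right)\right)\right) + 22854 = \left(-23385 + 29 \left(92 + \left(3 - \frac{6}{11}\right)\right)\right) + 22854 = \left(-23385 + 29 \left(92 + \frac{27}{11}\right)\right) + 22854 = \left(-23385 + 29 \cdot \frac{1039}{11}\right) + 22854 = \left(-23385 + \frac{30131}{11}\right) + 22854 = - \frac{227104}{11} + 22854 = \frac{24290}{11}$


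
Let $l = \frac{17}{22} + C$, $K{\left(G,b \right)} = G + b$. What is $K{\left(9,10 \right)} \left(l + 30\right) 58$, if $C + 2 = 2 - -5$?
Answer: $\frac{433637}{11} \approx 39422.0$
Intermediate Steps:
$C = 5$ ($C = -2 + \left(2 - -5\right) = -2 + \left(2 + 5\right) = -2 + 7 = 5$)
$l = \frac{127}{22}$ ($l = \frac{17}{22} + 5 = \frac{127}{22} \approx 5.7727$)
$K{\left(9,10 \right)} \left(l + 30\right) 58 = \left(9 + 10\right) \left(\frac{127}{22} + 30\right) 58 = 19 \cdot \frac{787}{22} \cdot 58 = \frac{14953}{22} \cdot 58 = \frac{433637}{11}$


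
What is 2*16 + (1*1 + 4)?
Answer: 37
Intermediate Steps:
2*16 + (1*1 + 4) = 32 + (1 + 4) = 32 + 5 = 37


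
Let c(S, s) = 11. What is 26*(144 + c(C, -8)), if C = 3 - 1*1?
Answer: 4030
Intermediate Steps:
C = 2 (C = 3 - 1 = 2)
26*(144 + c(C, -8)) = 26*(144 + 11) = 26*155 = 4030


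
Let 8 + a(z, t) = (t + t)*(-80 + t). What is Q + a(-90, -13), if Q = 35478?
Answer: 37888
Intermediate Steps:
a(z, t) = -8 + 2*t*(-80 + t) (a(z, t) = -8 + (t + t)*(-80 + t) = -8 + (2*t)*(-80 + t) = -8 + 2*t*(-80 + t))
Q + a(-90, -13) = 35478 + (-8 - 160*(-13) + 2*(-13)²) = 35478 + (-8 + 2080 + 2*169) = 35478 + (-8 + 2080 + 338) = 35478 + 2410 = 37888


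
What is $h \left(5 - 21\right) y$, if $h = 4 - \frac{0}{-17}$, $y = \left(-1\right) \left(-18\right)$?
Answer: $-1152$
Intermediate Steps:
$y = 18$
$h = 4$ ($h = 4 - 0 \left(- \frac{1}{17}\right) = 4 - 0 = 4 + 0 = 4$)
$h \left(5 - 21\right) y = 4 \left(5 - 21\right) 18 = 4 \left(-16\right) 18 = \left(-64\right) 18 = -1152$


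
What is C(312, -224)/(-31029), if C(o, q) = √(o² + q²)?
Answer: -8*√2305/31029 ≈ -0.012378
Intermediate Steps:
C(312, -224)/(-31029) = √(312² + (-224)²)/(-31029) = √(97344 + 50176)*(-1/31029) = √147520*(-1/31029) = (8*√2305)*(-1/31029) = -8*√2305/31029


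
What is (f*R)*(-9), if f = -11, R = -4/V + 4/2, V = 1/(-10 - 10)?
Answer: 8118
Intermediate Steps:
V = -1/20 (V = 1/(-20) = -1/20 ≈ -0.050000)
R = 82 (R = -4/(-1/20) + 4/2 = -4*(-20) + 4*(½) = 80 + 2 = 82)
(f*R)*(-9) = -11*82*(-9) = -902*(-9) = 8118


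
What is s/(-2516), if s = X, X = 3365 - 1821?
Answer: -386/629 ≈ -0.61367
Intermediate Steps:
X = 1544
s = 1544
s/(-2516) = 1544/(-2516) = 1544*(-1/2516) = -386/629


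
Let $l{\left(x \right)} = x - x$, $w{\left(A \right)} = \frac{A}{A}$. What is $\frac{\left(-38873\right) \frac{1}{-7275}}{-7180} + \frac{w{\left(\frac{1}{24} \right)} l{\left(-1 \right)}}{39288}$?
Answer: $- \frac{38873}{52234500} \approx -0.0007442$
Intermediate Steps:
$w{\left(A \right)} = 1$
$l{\left(x \right)} = 0$
$\frac{\left(-38873\right) \frac{1}{-7275}}{-7180} + \frac{w{\left(\frac{1}{24} \right)} l{\left(-1 \right)}}{39288} = \frac{\left(-38873\right) \frac{1}{-7275}}{-7180} + \frac{1 \cdot 0}{39288} = \left(-38873\right) \left(- \frac{1}{7275}\right) \left(- \frac{1}{7180}\right) + 0 \cdot \frac{1}{39288} = \frac{38873}{7275} \left(- \frac{1}{7180}\right) + 0 = - \frac{38873}{52234500} + 0 = - \frac{38873}{52234500}$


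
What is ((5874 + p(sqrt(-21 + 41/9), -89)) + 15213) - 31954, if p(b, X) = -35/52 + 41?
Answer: -562987/52 ≈ -10827.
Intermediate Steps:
p(b, X) = 2097/52 (p(b, X) = -35*1/52 + 41 = -35/52 + 41 = 2097/52)
((5874 + p(sqrt(-21 + 41/9), -89)) + 15213) - 31954 = ((5874 + 2097/52) + 15213) - 31954 = (307545/52 + 15213) - 31954 = 1098621/52 - 31954 = -562987/52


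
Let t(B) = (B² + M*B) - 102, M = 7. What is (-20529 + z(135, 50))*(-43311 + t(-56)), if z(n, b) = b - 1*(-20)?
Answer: 832047071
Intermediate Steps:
z(n, b) = 20 + b (z(n, b) = b + 20 = 20 + b)
t(B) = -102 + B² + 7*B (t(B) = (B² + 7*B) - 102 = -102 + B² + 7*B)
(-20529 + z(135, 50))*(-43311 + t(-56)) = (-20529 + (20 + 50))*(-43311 + (-102 + (-56)² + 7*(-56))) = (-20529 + 70)*(-43311 + (-102 + 3136 - 392)) = -20459*(-43311 + 2642) = -20459*(-40669) = 832047071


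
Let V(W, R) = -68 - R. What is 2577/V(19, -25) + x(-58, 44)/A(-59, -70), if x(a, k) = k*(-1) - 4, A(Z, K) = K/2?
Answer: -88131/1505 ≈ -58.559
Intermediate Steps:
A(Z, K) = K/2 (A(Z, K) = K*(1/2) = K/2)
x(a, k) = -4 - k (x(a, k) = -k - 4 = -4 - k)
2577/V(19, -25) + x(-58, 44)/A(-59, -70) = 2577/(-68 - 1*(-25)) + (-4 - 1*44)/(((1/2)*(-70))) = 2577/(-68 + 25) + (-4 - 44)/(-35) = 2577/(-43) - 48*(-1/35) = 2577*(-1/43) + 48/35 = -2577/43 + 48/35 = -88131/1505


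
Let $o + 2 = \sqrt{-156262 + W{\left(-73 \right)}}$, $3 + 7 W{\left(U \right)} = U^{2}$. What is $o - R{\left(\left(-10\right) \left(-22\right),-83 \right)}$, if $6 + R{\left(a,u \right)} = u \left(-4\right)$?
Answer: $-328 + \frac{2 i \sqrt{1904889}}{7} \approx -328.0 + 394.34 i$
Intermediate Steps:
$W{\left(U \right)} = - \frac{3}{7} + \frac{U^{2}}{7}$
$o = -2 + \frac{2 i \sqrt{1904889}}{7}$ ($o = -2 + \sqrt{-156262 - \left(\frac{3}{7} - \frac{\left(-73\right)^{2}}{7}\right)} = -2 + \sqrt{-156262 + \left(- \frac{3}{7} + \frac{1}{7} \cdot 5329\right)} = -2 + \sqrt{-156262 + \left(- \frac{3}{7} + \frac{5329}{7}\right)} = -2 + \sqrt{-156262 + \frac{5326}{7}} = -2 + \sqrt{- \frac{1088508}{7}} = -2 + \frac{2 i \sqrt{1904889}}{7} \approx -2.0 + 394.34 i$)
$R{\left(a,u \right)} = -6 - 4 u$ ($R{\left(a,u \right)} = -6 + u \left(-4\right) = -6 - 4 u$)
$o - R{\left(\left(-10\right) \left(-22\right),-83 \right)} = \left(-2 + \frac{2 i \sqrt{1904889}}{7}\right) - \left(-6 - -332\right) = \left(-2 + \frac{2 i \sqrt{1904889}}{7}\right) - \left(-6 + 332\right) = \left(-2 + \frac{2 i \sqrt{1904889}}{7}\right) - 326 = -328 + \frac{2 i \sqrt{1904889}}{7}$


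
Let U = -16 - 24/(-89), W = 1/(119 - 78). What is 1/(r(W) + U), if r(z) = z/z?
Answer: -89/1311 ≈ -0.067887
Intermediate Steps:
W = 1/41 ≈ 0.024390
r(z) = 1
U = -1400/89 (U = -16 - 1/89*(-24) = -16 + 24/89 = -1400/89 ≈ -15.730)
1/(r(W) + U) = 1/(1 - 1400/89) = 1/(-1311/89) = -89/1311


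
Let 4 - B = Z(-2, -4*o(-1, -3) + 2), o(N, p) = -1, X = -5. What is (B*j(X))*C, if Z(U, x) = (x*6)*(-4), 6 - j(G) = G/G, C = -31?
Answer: -22940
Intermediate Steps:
j(G) = 5 (j(G) = 6 - G/G = 6 - 1*1 = 6 - 1 = 5)
Z(U, x) = -24*x (Z(U, x) = (6*x)*(-4) = -24*x)
B = 148 (B = 4 - (-24)*(-4*(-1) + 2) = 4 - (-24)*(4 + 2) = 4 - (-24)*6 = 4 - 1*(-144) = 4 + 144 = 148)
(B*j(X))*C = (148*5)*(-31) = 740*(-31) = -22940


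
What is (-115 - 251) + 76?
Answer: -290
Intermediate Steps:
(-115 - 251) + 76 = -366 + 76 = -290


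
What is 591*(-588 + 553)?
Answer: -20685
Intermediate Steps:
591*(-588 + 553) = 591*(-35) = -20685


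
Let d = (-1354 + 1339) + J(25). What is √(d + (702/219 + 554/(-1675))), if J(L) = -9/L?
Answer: 2*I*√1866694169/24455 ≈ 3.5335*I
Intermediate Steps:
d = -384/25 (d = (-1354 + 1339) - 9/25 = -15 - 9*1/25 = -15 - 9/25 = -384/25 ≈ -15.360)
√(d + (702/219 + 554/(-1675))) = √(-384/25 + (702/219 + 554/(-1675))) = √(-384/25 + (702*(1/219) + 554*(-1/1675))) = √(-384/25 + (234/73 - 554/1675)) = √(-384/25 + 351508/122275) = √(-1526636/122275) = 2*I*√1866694169/24455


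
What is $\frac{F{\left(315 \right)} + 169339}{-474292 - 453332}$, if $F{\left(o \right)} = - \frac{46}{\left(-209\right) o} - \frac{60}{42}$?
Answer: $- \frac{11148339061}{61070126040} \approx -0.18255$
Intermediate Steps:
$F{\left(o \right)} = - \frac{10}{7} + \frac{46}{209 o}$ ($F{\left(o \right)} = - 46 \left(- \frac{1}{209 o}\right) - \frac{10}{7} = \frac{46}{209 o} - \frac{10}{7} = - \frac{10}{7} + \frac{46}{209 o}$)
$\frac{F{\left(315 \right)} + 169339}{-474292 - 453332} = \frac{\frac{2 \left(161 - 329175\right)}{1463 \cdot 315} + 169339}{-474292 - 453332} = \frac{\frac{2}{1463} \cdot \frac{1}{315} \left(161 - 329175\right) + 169339}{-927624} = \left(\frac{2}{1463} \cdot \frac{1}{315} \left(-329014\right) + 169339\right) \left(- \frac{1}{927624}\right) = \left(- \frac{94004}{65835} + 169339\right) \left(- \frac{1}{927624}\right) = \frac{11148339061}{65835} \left(- \frac{1}{927624}\right) = - \frac{11148339061}{61070126040}$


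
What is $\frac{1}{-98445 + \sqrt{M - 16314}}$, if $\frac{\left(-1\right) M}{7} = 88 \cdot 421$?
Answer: $- \frac{19689}{1938338735} - \frac{i \sqrt{11026}}{1938338735} \approx -1.0158 \cdot 10^{-5} - 5.4173 \cdot 10^{-8} i$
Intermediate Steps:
$M = -259336$ ($M = - 7 \cdot 88 \cdot 421 = \left(-7\right) 37048 = -259336$)
$\frac{1}{-98445 + \sqrt{M - 16314}} = \frac{1}{-98445 + \sqrt{-259336 - 16314}} = \frac{1}{-98445 + \sqrt{-275650}} = \frac{1}{-98445 + 5 i \sqrt{11026}}$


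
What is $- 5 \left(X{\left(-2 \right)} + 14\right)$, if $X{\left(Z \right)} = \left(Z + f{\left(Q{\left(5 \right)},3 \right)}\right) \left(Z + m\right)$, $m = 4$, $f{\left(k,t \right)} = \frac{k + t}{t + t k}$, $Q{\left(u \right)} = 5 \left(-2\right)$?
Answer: $- \frac{1420}{27} \approx -52.593$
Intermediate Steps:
$Q{\left(u \right)} = -10$
$f{\left(k,t \right)} = \frac{k + t}{t + k t}$
$X{\left(Z \right)} = \left(4 + Z\right) \left(\frac{7}{27} + Z\right)$ ($X{\left(Z \right)} = \left(Z + \frac{-10 + 3}{3 \left(1 - 10\right)}\right) \left(Z + 4\right) = \left(Z + \frac{1}{3} \frac{1}{-9} \left(-7\right)\right) \left(4 + Z\right) = \left(Z + \frac{1}{3} \left(- \frac{1}{9}\right) \left(-7\right)\right) \left(4 + Z\right) = \left(Z + \frac{7}{27}\right) \left(4 + Z\right) = \left(\frac{7}{27} + Z\right) \left(4 + Z\right) = \left(4 + Z\right) \left(\frac{7}{27} + Z\right)$)
$- 5 \left(X{\left(-2 \right)} + 14\right) = - 5 \left(\left(\frac{28}{27} + \left(-2\right)^{2} + \frac{115}{27} \left(-2\right)\right) + 14\right) = - 5 \left(\left(\frac{28}{27} + 4 - \frac{230}{27}\right) + 14\right) = - 5 \left(- \frac{94}{27} + 14\right) = \left(-5\right) \frac{284}{27} = - \frac{1420}{27}$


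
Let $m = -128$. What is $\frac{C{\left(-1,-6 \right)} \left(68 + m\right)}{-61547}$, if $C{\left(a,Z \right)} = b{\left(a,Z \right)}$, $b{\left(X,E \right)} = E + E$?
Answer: $- \frac{720}{61547} \approx -0.011698$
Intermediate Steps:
$b{\left(X,E \right)} = 2 E$
$C{\left(a,Z \right)} = 2 Z$
$\frac{C{\left(-1,-6 \right)} \left(68 + m\right)}{-61547} = \frac{2 \left(-6\right) \left(68 - 128\right)}{-61547} = \left(-12\right) \left(-60\right) \left(- \frac{1}{61547}\right) = 720 \left(- \frac{1}{61547}\right) = - \frac{720}{61547}$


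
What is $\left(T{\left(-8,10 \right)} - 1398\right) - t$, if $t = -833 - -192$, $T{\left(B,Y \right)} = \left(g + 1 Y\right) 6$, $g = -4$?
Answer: $-721$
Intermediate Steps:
$T{\left(B,Y \right)} = -24 + 6 Y$ ($T{\left(B,Y \right)} = \left(-4 + 1 Y\right) 6 = \left(-4 + Y\right) 6 = -24 + 6 Y$)
$t = -641$ ($t = -833 + 192 = -641$)
$\left(T{\left(-8,10 \right)} - 1398\right) - t = \left(\left(-24 + 6 \cdot 10\right) - 1398\right) - -641 = \left(\left(-24 + 60\right) - 1398\right) + 641 = \left(36 - 1398\right) + 641 = -1362 + 641 = -721$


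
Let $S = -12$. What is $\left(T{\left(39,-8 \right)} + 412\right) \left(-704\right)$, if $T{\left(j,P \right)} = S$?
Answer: $-281600$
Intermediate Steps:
$T{\left(j,P \right)} = -12$
$\left(T{\left(39,-8 \right)} + 412\right) \left(-704\right) = \left(-12 + 412\right) \left(-704\right) = 400 \left(-704\right) = -281600$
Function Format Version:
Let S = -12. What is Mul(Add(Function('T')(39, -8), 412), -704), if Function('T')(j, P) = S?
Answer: -281600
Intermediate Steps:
Function('T')(j, P) = -12
Mul(Add(Function('T')(39, -8), 412), -704) = Mul(Add(-12, 412), -704) = Mul(400, -704) = -281600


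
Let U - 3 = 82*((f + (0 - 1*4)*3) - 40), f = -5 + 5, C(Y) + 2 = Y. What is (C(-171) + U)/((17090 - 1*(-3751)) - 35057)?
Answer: 2217/7108 ≈ 0.31190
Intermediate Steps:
C(Y) = -2 + Y
f = 0
U = -4261 (U = 3 + 82*((0 + (0 - 1*4)*3) - 40) = 3 + 82*((0 + (0 - 4)*3) - 40) = 3 + 82*((0 - 4*3) - 40) = 3 + 82*((0 - 12) - 40) = 3 + 82*(-12 - 40) = 3 + 82*(-52) = 3 - 4264 = -4261)
(C(-171) + U)/((17090 - 1*(-3751)) - 35057) = ((-2 - 171) - 4261)/((17090 - 1*(-3751)) - 35057) = (-173 - 4261)/((17090 + 3751) - 35057) = -4434/(20841 - 35057) = -4434/(-14216) = -4434*(-1/14216) = 2217/7108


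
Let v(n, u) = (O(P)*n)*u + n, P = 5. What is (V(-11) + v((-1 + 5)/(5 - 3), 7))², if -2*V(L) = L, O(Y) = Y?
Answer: 24025/4 ≈ 6006.3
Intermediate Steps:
V(L) = -L/2
v(n, u) = n + 5*n*u (v(n, u) = (5*n)*u + n = 5*n*u + n = n + 5*n*u)
(V(-11) + v((-1 + 5)/(5 - 3), 7))² = (-½*(-11) + ((-1 + 5)/(5 - 3))*(1 + 5*7))² = (11/2 + (4/2)*(1 + 35))² = (11/2 + (4*(½))*36)² = (11/2 + 2*36)² = (11/2 + 72)² = (155/2)² = 24025/4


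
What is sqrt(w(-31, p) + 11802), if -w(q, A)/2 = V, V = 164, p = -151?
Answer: sqrt(11474) ≈ 107.12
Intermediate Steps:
w(q, A) = -328 (w(q, A) = -2*164 = -328)
sqrt(w(-31, p) + 11802) = sqrt(-328 + 11802) = sqrt(11474)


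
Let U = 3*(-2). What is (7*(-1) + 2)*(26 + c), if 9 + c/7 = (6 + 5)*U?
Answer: 2495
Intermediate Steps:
U = -6
c = -525 (c = -63 + 7*((6 + 5)*(-6)) = -63 + 7*(11*(-6)) = -63 + 7*(-66) = -63 - 462 = -525)
(7*(-1) + 2)*(26 + c) = (7*(-1) + 2)*(26 - 525) = (-7 + 2)*(-499) = -5*(-499) = 2495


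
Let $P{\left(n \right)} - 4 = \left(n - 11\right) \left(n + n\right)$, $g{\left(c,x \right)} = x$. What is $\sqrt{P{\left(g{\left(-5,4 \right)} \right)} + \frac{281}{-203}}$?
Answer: $\frac{i \sqrt{2199911}}{203} \approx 7.3064 i$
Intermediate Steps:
$P{\left(n \right)} = 4 + 2 n \left(-11 + n\right)$ ($P{\left(n \right)} = 4 + \left(n - 11\right) \left(n + n\right) = 4 + \left(-11 + n\right) 2 n = 4 + 2 n \left(-11 + n\right)$)
$\sqrt{P{\left(g{\left(-5,4 \right)} \right)} + \frac{281}{-203}} = \sqrt{\left(4 - 88 + 2 \cdot 4^{2}\right) + \frac{281}{-203}} = \sqrt{\left(4 - 88 + 2 \cdot 16\right) + 281 \left(- \frac{1}{203}\right)} = \sqrt{\left(4 - 88 + 32\right) - \frac{281}{203}} = \sqrt{-52 - \frac{281}{203}} = \sqrt{- \frac{10837}{203}} = \frac{i \sqrt{2199911}}{203}$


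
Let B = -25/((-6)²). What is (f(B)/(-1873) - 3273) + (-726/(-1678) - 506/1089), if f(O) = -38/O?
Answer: -12730019468198/3889331325 ≈ -3273.1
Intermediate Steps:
B = -25/36 ≈ -0.69444
(f(B)/(-1873) - 3273) + (-726/(-1678) - 506/1089) = (-38/(-25/36)/(-1873) - 3273) + (-726/(-1678) - 506/1089) = (-38*(-36/25)*(-1/1873) - 3273) + (-726*(-1/1678) - 506*1/1089) = ((1368/25)*(-1/1873) - 3273) + (363/839 - 46/99) = (-1368/46825 - 3273) - 2657/83061 = -153259593/46825 - 2657/83061 = -12730019468198/3889331325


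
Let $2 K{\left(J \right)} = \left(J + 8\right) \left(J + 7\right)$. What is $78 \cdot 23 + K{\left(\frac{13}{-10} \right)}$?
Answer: $\frac{362619}{200} \approx 1813.1$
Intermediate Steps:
$K{\left(J \right)} = \frac{\left(7 + J\right) \left(8 + J\right)}{2}$ ($K{\left(J \right)} = \frac{\left(J + 8\right) \left(J + 7\right)}{2} = \frac{\left(8 + J\right) \left(7 + J\right)}{2} = \frac{\left(7 + J\right) \left(8 + J\right)}{2}$)
$78 \cdot 23 + K{\left(\frac{13}{-10} \right)} = 78 \cdot 23 + \left(28 + \frac{\left(\frac{13}{-10}\right)^{2}}{2} + \frac{15 \frac{13}{-10}}{2}\right) = 1794 + \left(28 + \frac{\left(13 \left(- \frac{1}{10}\right)\right)^{2}}{2} + \frac{15 \cdot 13 \left(- \frac{1}{10}\right)}{2}\right) = 1794 + \left(28 + \frac{\left(- \frac{13}{10}\right)^{2}}{2} + \frac{15}{2} \left(- \frac{13}{10}\right)\right) = 1794 + \left(28 + \frac{1}{2} \cdot \frac{169}{100} - \frac{39}{4}\right) = 1794 + \left(28 + \frac{169}{200} - \frac{39}{4}\right) = 1794 + \frac{3819}{200} = \frac{362619}{200}$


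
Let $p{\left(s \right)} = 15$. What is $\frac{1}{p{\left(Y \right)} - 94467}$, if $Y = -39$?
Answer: $- \frac{1}{94452} \approx -1.0587 \cdot 10^{-5}$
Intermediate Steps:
$\frac{1}{p{\left(Y \right)} - 94467} = \frac{1}{15 - 94467} = \frac{1}{-94452} = - \frac{1}{94452}$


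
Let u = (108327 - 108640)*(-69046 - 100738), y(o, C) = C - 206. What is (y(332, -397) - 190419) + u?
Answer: 52951370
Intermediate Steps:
y(o, C) = -206 + C
u = 53142392 (u = -313*(-169784) = 53142392)
(y(332, -397) - 190419) + u = ((-206 - 397) - 190419) + 53142392 = (-603 - 190419) + 53142392 = -191022 + 53142392 = 52951370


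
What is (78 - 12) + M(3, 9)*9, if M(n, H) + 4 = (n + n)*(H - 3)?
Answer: 354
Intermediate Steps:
M(n, H) = -4 + 2*n*(-3 + H) (M(n, H) = -4 + (n + n)*(H - 3) = -4 + (2*n)*(-3 + H) = -4 + 2*n*(-3 + H))
(78 - 12) + M(3, 9)*9 = (78 - 12) + (-4 - 6*3 + 2*9*3)*9 = 66 + (-4 - 18 + 54)*9 = 66 + 32*9 = 66 + 288 = 354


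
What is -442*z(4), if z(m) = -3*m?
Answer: 5304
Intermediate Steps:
-442*z(4) = -(-1326)*4 = -442*(-12) = 5304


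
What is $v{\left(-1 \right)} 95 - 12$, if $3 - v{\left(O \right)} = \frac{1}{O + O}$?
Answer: $\frac{641}{2} \approx 320.5$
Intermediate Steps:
$v{\left(O \right)} = 3 - \frac{1}{2 O}$ ($v{\left(O \right)} = 3 - \frac{1}{O + O} = 3 - \frac{1}{2 O}$)
$v{\left(-1 \right)} 95 - 12 = \left(3 - \frac{1}{2 \left(-1\right)}\right) 95 - 12 = \left(3 - - \frac{1}{2}\right) 95 - 12 = \left(3 + \frac{1}{2}\right) 95 - 12 = \frac{7}{2} \cdot 95 - 12 = \frac{665}{2} - 12 = \frac{641}{2}$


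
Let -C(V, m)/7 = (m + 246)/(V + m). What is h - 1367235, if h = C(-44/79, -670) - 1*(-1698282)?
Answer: 8768324653/26487 ≈ 3.3104e+5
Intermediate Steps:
C(V, m) = -7*(246 + m)/(V + m) (C(V, m) = -7*(m + 246)/(V + m) = -7*(246 + m)/(V + m))
h = 44982278098/26487 (h = 7*(-246 - 1*(-670))/(-44/79 - 670) - 1*(-1698282) = 7*(-246 + 670)/(-44*1/79 - 670) + 1698282 = 7*424/(-44/79 - 670) + 1698282 = 7*424/(-52974/79) + 1698282 = 7*(-79/52974)*424 + 1698282 = -117236/26487 + 1698282 = 44982278098/26487 ≈ 1.6983e+6)
h - 1367235 = 44982278098/26487 - 1367235 = 8768324653/26487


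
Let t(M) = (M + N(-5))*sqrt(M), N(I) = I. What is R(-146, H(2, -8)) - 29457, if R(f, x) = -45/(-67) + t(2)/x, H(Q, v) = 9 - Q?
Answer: -1973574/67 - 3*sqrt(2)/7 ≈ -29457.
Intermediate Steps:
t(M) = sqrt(M)*(-5 + M) (t(M) = (M - 5)*sqrt(M) = (-5 + M)*sqrt(M) = sqrt(M)*(-5 + M))
R(f, x) = 45/67 - 3*sqrt(2)/x (R(f, x) = -45/(-67) + (sqrt(2)*(-5 + 2))/x = -45*(-1/67) + (sqrt(2)*(-3))/x = 45/67 + (-3*sqrt(2))/x = 45/67 - 3*sqrt(2)/x)
R(-146, H(2, -8)) - 29457 = (45/67 - 3*sqrt(2)/(9 - 1*2)) - 29457 = (45/67 - 3*sqrt(2)/(9 - 2)) - 29457 = (45/67 - 3*sqrt(2)/7) - 29457 = -1973574/67 - 3*sqrt(2)/7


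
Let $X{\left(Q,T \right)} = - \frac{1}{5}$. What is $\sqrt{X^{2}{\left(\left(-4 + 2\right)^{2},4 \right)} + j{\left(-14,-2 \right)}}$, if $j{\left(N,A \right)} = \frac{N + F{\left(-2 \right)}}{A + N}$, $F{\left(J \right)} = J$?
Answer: $\frac{\sqrt{26}}{5} \approx 1.0198$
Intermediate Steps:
$X{\left(Q,T \right)} = - \frac{1}{5}$ ($X{\left(Q,T \right)} = \left(-1\right) \frac{1}{5} = - \frac{1}{5}$)
$j{\left(N,A \right)} = \frac{-2 + N}{A + N}$ ($j{\left(N,A \right)} = \frac{N - 2}{A + N} = \frac{-2 + N}{A + N}$)
$\sqrt{X^{2}{\left(\left(-4 + 2\right)^{2},4 \right)} + j{\left(-14,-2 \right)}} = \sqrt{\left(- \frac{1}{5}\right)^{2} + \frac{-2 - 14}{-2 - 14}} = \sqrt{\frac{1}{25} + \frac{1}{-16} \left(-16\right)} = \sqrt{\frac{1}{25} - -1} = \sqrt{\frac{1}{25} + 1} = \sqrt{\frac{26}{25}} = \frac{\sqrt{26}}{5}$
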